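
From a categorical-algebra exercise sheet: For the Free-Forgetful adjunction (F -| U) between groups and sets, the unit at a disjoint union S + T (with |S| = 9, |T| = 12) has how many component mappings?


The unit eta_X: X -> U(F(X)) of the Free-Forgetful adjunction
maps each element of X to a generator of F(X). For X = S + T (disjoint
union in Set), |S + T| = |S| + |T|.
Total mappings = 9 + 12 = 21.

21


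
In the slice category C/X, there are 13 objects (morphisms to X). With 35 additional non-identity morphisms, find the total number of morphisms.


In the slice category C/X, objects are morphisms to X.
Identity morphisms: 13 (one per object of C/X).
Non-identity morphisms: 35.
Total = 13 + 35 = 48

48


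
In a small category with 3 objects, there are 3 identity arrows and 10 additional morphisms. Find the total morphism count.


Each object has an identity morphism, giving 3 identities.
Adding the 10 non-identity morphisms:
Total = 3 + 10 = 13

13


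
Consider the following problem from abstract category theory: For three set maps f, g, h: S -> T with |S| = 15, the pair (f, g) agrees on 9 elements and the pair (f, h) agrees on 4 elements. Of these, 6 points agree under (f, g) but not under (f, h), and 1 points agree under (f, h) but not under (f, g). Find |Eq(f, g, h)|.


Eq(f, g, h) is the triple-agreement set: points in S where all three
maps take the same value. Using inclusion-exclusion on the pairwise data:
Pair (f, g) agrees on 9 points; pair (f, h) on 4 points.
Points agreeing under (f, g) but not (f, h) = 6; under (f, h) but not (f, g) = 1.
Triple-agreement = agreement-in-(f, g) minus points that agree under (f, g) but not (f, h):
|Eq(f, g, h)| = 9 - 6 = 3
(cross-check via (f, h): 4 - 1 = 3.)

3


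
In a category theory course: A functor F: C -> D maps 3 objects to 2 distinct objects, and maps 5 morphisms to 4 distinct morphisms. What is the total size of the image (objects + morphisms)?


The image of F consists of distinct objects and distinct morphisms.
|Im(F)| on objects = 2
|Im(F)| on morphisms = 4
Total image cardinality = 2 + 4 = 6

6


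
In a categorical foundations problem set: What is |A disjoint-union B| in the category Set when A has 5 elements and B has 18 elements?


In Set, the coproduct A + B is the disjoint union.
|A + B| = |A| + |B| = 5 + 18 = 23

23


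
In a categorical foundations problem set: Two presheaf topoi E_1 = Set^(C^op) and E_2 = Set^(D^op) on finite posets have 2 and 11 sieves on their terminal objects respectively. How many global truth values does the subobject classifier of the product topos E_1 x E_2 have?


In a product of presheaf topoi E_1 x E_2, the subobject classifier
is Omega = Omega_1 x Omega_2 (componentwise), so
|Omega(top)| = |Omega_1(top_1)| * |Omega_2(top_2)|.
= 2 * 11 = 22.

22


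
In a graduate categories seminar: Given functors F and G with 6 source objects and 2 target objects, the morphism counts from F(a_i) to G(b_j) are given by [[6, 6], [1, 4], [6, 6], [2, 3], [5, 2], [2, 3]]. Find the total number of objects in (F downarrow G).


Objects of (F downarrow G) are triples (a, b, h: F(a)->G(b)).
The count equals the sum of all entries in the hom-matrix.
sum(row 0) = 12
sum(row 1) = 5
sum(row 2) = 12
sum(row 3) = 5
sum(row 4) = 7
sum(row 5) = 5
Grand total = 46

46


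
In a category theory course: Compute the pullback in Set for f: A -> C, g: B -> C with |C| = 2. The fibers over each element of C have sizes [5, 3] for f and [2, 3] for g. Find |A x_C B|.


The pullback A x_C B consists of pairs (a, b) with f(a) = g(b).
For each element c in C, the fiber product has |f^-1(c)| * |g^-1(c)| elements.
Summing over C: 5 * 2 + 3 * 3
= 10 + 9 = 19

19


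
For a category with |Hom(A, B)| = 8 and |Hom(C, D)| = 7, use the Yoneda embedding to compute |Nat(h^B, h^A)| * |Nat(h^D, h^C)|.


By the Yoneda lemma, Nat(h^B, h^A) is isomorphic to Hom(A, B),
so |Nat(h^B, h^A)| = |Hom(A, B)| and |Nat(h^D, h^C)| = |Hom(C, D)|.
|Hom(A, B)| = 8, |Hom(C, D)| = 7.
|Nat(h^B, h^A) x Nat(h^D, h^C)| = 8 * 7 = 56

56


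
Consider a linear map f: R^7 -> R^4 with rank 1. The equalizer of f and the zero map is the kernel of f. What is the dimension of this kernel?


The equalizer of f and the zero map is ker(f).
By the rank-nullity theorem: dim(ker(f)) = dim(domain) - rank(f).
dim(ker(f)) = 7 - 1 = 6

6


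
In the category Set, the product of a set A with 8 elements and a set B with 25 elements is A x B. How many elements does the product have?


In Set, the product A x B is the Cartesian product.
By the universal property, |A x B| = |A| * |B|.
|A x B| = 8 * 25 = 200

200


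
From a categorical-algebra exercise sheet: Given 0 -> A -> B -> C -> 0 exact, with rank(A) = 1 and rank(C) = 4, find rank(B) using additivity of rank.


For a short exact sequence 0 -> A -> B -> C -> 0,
rank is additive: rank(B) = rank(A) + rank(C).
rank(B) = 1 + 4 = 5

5


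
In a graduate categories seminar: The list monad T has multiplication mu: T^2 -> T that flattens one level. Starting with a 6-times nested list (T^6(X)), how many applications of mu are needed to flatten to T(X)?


Each application of mu: T^2 -> T removes one layer of nesting.
Starting at depth 6 (i.e., T^6(X)), we need to reach T(X).
Number of mu applications = 6 - 1 = 5

5


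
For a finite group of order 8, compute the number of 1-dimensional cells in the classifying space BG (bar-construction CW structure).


In the bar-construction CW model of BG, the n-cells are indexed by
n-tuples [g_1|...|g_n] of non-identity elements of G (degenerate
simplices with some g_i = e do not contribute cells), so there are
(|G| - 1)^n n-cells.
For dim = 1 with |G| = 8:
cells = (8 - 1)^1 = 7^1 = 7

7


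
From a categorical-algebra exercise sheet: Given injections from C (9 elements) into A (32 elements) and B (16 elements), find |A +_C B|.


The pushout A +_C B identifies the images of C in A and B.
|A +_C B| = |A| + |B| - |C| (for injections).
= 32 + 16 - 9 = 39

39


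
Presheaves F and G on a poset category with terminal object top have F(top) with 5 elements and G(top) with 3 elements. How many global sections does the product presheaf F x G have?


Global sections of a presheaf on a poset with terminal top satisfy
Gamma(H) ~ H(top). Presheaves admit pointwise products, so
(F x G)(top) = F(top) x G(top) (Cartesian product).
|Gamma(F x G)| = |F(top)| * |G(top)| = 5 * 3 = 15.

15


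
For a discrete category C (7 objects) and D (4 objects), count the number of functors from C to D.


A functor from a discrete category C to D is determined by
where each object maps. Each of the 7 objects of C can map
to any of the 4 objects of D independently.
Number of functors = 4^7 = 16384

16384


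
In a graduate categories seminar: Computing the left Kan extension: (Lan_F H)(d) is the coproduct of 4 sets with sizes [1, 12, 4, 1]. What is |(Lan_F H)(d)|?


Pointwise, the left Kan extension (Lan_F H)(d) is the colimit, indexed
by the comma category (F downarrow d), of H composed with the
projection (F downarrow d) -> C. Here that colimit is given
as a coproduct (disjoint union) of sets, so its cardinality is the
sum of the sizes of the summands.
Coproduct of sets with sizes: 1 + 12 + 4 + 1
= 18

18


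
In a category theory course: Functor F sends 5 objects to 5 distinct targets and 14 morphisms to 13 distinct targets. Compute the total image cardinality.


The image of F consists of distinct objects and distinct morphisms.
|Im(F)| on objects = 5
|Im(F)| on morphisms = 13
Total image cardinality = 5 + 13 = 18

18


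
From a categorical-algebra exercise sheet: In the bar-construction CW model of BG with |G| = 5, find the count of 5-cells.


In the bar-construction CW model of BG, the n-cells are indexed by
n-tuples [g_1|...|g_n] of non-identity elements of G (degenerate
simplices with some g_i = e do not contribute cells), so there are
(|G| - 1)^n n-cells.
For dim = 5 with |G| = 5:
cells = (5 - 1)^5 = 4^5 = 1024

1024


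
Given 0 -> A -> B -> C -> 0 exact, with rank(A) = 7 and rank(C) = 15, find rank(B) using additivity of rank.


For a short exact sequence 0 -> A -> B -> C -> 0,
rank is additive: rank(B) = rank(A) + rank(C).
rank(B) = 7 + 15 = 22

22


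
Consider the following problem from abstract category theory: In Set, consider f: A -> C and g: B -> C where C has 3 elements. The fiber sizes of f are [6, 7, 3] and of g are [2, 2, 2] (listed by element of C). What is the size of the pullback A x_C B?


The pullback A x_C B consists of pairs (a, b) with f(a) = g(b).
For each element c in C, the fiber product has |f^-1(c)| * |g^-1(c)| elements.
Summing over C: 6 * 2 + 7 * 2 + 3 * 2
= 12 + 14 + 6 = 32

32


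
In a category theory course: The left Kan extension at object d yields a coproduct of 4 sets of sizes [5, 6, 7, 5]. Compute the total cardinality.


Pointwise, the left Kan extension (Lan_F H)(d) is the colimit, indexed
by the comma category (F downarrow d), of H composed with the
projection (F downarrow d) -> C. Here that colimit is given
as a coproduct (disjoint union) of sets, so its cardinality is the
sum of the sizes of the summands.
Coproduct of sets with sizes: 5 + 6 + 7 + 5
= 23

23


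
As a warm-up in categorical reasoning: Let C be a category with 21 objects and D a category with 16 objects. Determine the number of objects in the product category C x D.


The product category C x D has objects that are pairs (c, d).
Number of pairs = |Ob(C)| * |Ob(D)| = 21 * 16 = 336

336


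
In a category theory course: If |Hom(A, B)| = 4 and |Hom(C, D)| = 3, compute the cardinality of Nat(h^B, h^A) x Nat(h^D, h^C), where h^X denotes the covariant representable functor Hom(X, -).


By the Yoneda lemma, Nat(h^B, h^A) is isomorphic to Hom(A, B),
so |Nat(h^B, h^A)| = |Hom(A, B)| and |Nat(h^D, h^C)| = |Hom(C, D)|.
|Hom(A, B)| = 4, |Hom(C, D)| = 3.
|Nat(h^B, h^A) x Nat(h^D, h^C)| = 4 * 3 = 12

12


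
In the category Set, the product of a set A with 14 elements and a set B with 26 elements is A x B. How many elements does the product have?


In Set, the product A x B is the Cartesian product.
By the universal property, |A x B| = |A| * |B|.
|A x B| = 14 * 26 = 364

364


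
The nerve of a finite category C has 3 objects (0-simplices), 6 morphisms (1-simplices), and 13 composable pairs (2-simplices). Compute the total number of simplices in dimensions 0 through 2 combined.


The 2-skeleton of the nerve N(C) consists of simplices in dimensions 0, 1, 2:
  |N(C)_0| = 3 (objects)
  |N(C)_1| = 6 (morphisms)
  |N(C)_2| = 13 (composable pairs)
Total = 3 + 6 + 13 = 22

22


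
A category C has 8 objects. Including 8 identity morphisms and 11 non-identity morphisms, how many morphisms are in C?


Each object has an identity morphism, giving 8 identities.
Adding the 11 non-identity morphisms:
Total = 8 + 11 = 19

19


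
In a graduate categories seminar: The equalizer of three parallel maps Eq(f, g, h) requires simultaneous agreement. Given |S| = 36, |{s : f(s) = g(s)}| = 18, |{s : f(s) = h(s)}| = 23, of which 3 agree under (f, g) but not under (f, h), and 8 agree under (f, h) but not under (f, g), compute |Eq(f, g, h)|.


Eq(f, g, h) is the triple-agreement set: points in S where all three
maps take the same value. Using inclusion-exclusion on the pairwise data:
Pair (f, g) agrees on 18 points; pair (f, h) on 23 points.
Points agreeing under (f, g) but not (f, h) = 3; under (f, h) but not (f, g) = 8.
Triple-agreement = agreement-in-(f, g) minus points that agree under (f, g) but not (f, h):
|Eq(f, g, h)| = 18 - 3 = 15
(cross-check via (f, h): 23 - 8 = 15.)

15


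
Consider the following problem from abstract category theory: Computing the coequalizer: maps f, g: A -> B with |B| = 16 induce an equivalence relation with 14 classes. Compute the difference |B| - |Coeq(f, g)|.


The coequalizer Coeq(f, g) = B / ~ has one element per equivalence class.
|B| = 16, |Coeq(f, g)| = 14.
|B| - |Coeq(f, g)| = 16 - 14 = 2.

2


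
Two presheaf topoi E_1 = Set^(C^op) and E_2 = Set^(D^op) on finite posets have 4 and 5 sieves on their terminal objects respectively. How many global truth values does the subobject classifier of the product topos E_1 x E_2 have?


In a product of presheaf topoi E_1 x E_2, the subobject classifier
is Omega = Omega_1 x Omega_2 (componentwise), so
|Omega(top)| = |Omega_1(top_1)| * |Omega_2(top_2)|.
= 4 * 5 = 20.

20


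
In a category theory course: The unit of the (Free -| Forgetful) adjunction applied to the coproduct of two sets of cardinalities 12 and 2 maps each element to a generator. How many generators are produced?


The unit eta_X: X -> U(F(X)) of the Free-Forgetful adjunction
maps each element of X to a generator of F(X). For X = S + T (disjoint
union in Set), |S + T| = |S| + |T|.
Total mappings = 12 + 2 = 14.

14


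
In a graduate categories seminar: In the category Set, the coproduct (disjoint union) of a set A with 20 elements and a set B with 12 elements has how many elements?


In Set, the coproduct A + B is the disjoint union.
|A + B| = |A| + |B| = 20 + 12 = 32

32


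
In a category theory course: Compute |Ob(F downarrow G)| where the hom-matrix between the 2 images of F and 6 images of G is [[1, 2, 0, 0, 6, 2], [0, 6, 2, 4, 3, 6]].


Objects of (F downarrow G) are triples (a, b, h: F(a)->G(b)).
The count equals the sum of all entries in the hom-matrix.
sum(row 0) = 11
sum(row 1) = 21
Grand total = 32

32


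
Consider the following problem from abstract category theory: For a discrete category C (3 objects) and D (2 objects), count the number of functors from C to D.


A functor from a discrete category C to D is determined by
where each object maps. Each of the 3 objects of C can map
to any of the 2 objects of D independently.
Number of functors = 2^3 = 8

8


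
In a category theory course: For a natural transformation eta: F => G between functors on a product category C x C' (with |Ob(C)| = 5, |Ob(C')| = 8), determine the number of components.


A natural transformation eta: F => G assigns one component morphism per
object of the domain category.
The domain is the product category C x C', so
|Ob(C x C')| = |Ob(C)| * |Ob(C')| = 5 * 8 = 40.
Therefore eta has 40 component morphisms.

40


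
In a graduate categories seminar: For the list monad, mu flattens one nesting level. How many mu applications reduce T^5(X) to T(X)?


Each application of mu: T^2 -> T removes one layer of nesting.
Starting at depth 5 (i.e., T^5(X)), we need to reach T(X).
Number of mu applications = 5 - 1 = 4

4


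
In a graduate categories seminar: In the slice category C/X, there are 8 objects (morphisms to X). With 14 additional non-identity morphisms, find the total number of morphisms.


In the slice category C/X, objects are morphisms to X.
Identity morphisms: 8 (one per object of C/X).
Non-identity morphisms: 14.
Total = 8 + 14 = 22

22


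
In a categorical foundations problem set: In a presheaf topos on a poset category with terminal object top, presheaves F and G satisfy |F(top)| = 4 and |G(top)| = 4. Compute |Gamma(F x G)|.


Global sections of a presheaf on a poset with terminal top satisfy
Gamma(H) ~ H(top). Presheaves admit pointwise products, so
(F x G)(top) = F(top) x G(top) (Cartesian product).
|Gamma(F x G)| = |F(top)| * |G(top)| = 4 * 4 = 16.

16


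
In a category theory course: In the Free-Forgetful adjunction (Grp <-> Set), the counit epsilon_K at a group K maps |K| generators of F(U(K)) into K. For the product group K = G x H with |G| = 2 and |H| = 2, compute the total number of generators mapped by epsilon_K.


The counit epsilon_K: F(U(K)) -> K of the Free-Forgetful adjunction
maps |K| generators of F(U(K)) into K. For K = G x H (the product group),
|G x H| = |G| * |H|.
Total generators mapped = 2 * 2 = 4.

4


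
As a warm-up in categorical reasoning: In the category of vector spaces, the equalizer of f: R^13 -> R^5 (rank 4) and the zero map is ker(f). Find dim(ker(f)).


The equalizer of f and the zero map is ker(f).
By the rank-nullity theorem: dim(ker(f)) = dim(domain) - rank(f).
dim(ker(f)) = 13 - 4 = 9

9


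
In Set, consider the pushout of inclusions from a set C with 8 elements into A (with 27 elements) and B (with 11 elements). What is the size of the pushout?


The pushout A +_C B identifies the images of C in A and B.
|A +_C B| = |A| + |B| - |C| (for injections).
= 27 + 11 - 8 = 30

30


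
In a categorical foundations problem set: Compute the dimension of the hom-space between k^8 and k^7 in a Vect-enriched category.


In Vect-enriched categories, Hom(k^n, k^m) is the space of m x n matrices.
dim(Hom(k^8, k^7)) = 7 * 8 = 56

56


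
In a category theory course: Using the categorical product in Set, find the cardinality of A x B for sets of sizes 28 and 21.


In Set, the product A x B is the Cartesian product.
By the universal property, |A x B| = |A| * |B|.
|A x B| = 28 * 21 = 588

588


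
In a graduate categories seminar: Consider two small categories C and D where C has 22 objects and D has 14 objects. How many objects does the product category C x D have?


The product category C x D has objects that are pairs (c, d).
Number of pairs = |Ob(C)| * |Ob(D)| = 22 * 14 = 308

308


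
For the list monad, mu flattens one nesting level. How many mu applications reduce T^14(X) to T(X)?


Each application of mu: T^2 -> T removes one layer of nesting.
Starting at depth 14 (i.e., T^14(X)), we need to reach T(X).
Number of mu applications = 14 - 1 = 13

13


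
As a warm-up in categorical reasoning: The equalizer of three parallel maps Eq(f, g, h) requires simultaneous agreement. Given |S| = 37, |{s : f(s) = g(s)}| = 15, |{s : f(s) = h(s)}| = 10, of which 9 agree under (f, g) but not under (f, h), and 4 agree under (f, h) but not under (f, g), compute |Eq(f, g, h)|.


Eq(f, g, h) is the triple-agreement set: points in S where all three
maps take the same value. Using inclusion-exclusion on the pairwise data:
Pair (f, g) agrees on 15 points; pair (f, h) on 10 points.
Points agreeing under (f, g) but not (f, h) = 9; under (f, h) but not (f, g) = 4.
Triple-agreement = agreement-in-(f, g) minus points that agree under (f, g) but not (f, h):
|Eq(f, g, h)| = 15 - 9 = 6
(cross-check via (f, h): 10 - 4 = 6.)

6


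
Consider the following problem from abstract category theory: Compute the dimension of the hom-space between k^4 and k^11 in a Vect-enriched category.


In Vect-enriched categories, Hom(k^n, k^m) is the space of m x n matrices.
dim(Hom(k^4, k^11)) = 11 * 4 = 44

44


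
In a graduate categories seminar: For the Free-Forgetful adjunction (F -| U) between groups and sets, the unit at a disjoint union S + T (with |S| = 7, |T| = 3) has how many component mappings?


The unit eta_X: X -> U(F(X)) of the Free-Forgetful adjunction
maps each element of X to a generator of F(X). For X = S + T (disjoint
union in Set), |S + T| = |S| + |T|.
Total mappings = 7 + 3 = 10.

10


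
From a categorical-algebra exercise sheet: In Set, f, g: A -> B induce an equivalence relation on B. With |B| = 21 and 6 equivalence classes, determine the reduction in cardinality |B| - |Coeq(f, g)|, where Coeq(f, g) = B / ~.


The coequalizer Coeq(f, g) = B / ~ has one element per equivalence class.
|B| = 21, |Coeq(f, g)| = 6.
|B| - |Coeq(f, g)| = 21 - 6 = 15.

15


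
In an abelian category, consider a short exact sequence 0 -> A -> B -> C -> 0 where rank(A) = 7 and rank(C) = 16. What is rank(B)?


For a short exact sequence 0 -> A -> B -> C -> 0,
rank is additive: rank(B) = rank(A) + rank(C).
rank(B) = 7 + 16 = 23

23


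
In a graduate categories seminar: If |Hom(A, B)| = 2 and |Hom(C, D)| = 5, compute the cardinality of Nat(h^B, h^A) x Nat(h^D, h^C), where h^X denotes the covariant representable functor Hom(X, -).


By the Yoneda lemma, Nat(h^B, h^A) is isomorphic to Hom(A, B),
so |Nat(h^B, h^A)| = |Hom(A, B)| and |Nat(h^D, h^C)| = |Hom(C, D)|.
|Hom(A, B)| = 2, |Hom(C, D)| = 5.
|Nat(h^B, h^A) x Nat(h^D, h^C)| = 2 * 5 = 10

10


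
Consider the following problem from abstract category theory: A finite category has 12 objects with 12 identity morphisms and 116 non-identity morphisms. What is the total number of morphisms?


Each object has an identity morphism, giving 12 identities.
Adding the 116 non-identity morphisms:
Total = 12 + 116 = 128

128


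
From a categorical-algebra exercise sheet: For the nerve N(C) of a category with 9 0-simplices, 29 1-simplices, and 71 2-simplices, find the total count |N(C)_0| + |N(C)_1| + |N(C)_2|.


The 2-skeleton of the nerve N(C) consists of simplices in dimensions 0, 1, 2:
  |N(C)_0| = 9 (objects)
  |N(C)_1| = 29 (morphisms)
  |N(C)_2| = 71 (composable pairs)
Total = 9 + 29 + 71 = 109

109


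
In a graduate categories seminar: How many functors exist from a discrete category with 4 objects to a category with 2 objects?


A functor from a discrete category C to D is determined by
where each object maps. Each of the 4 objects of C can map
to any of the 2 objects of D independently.
Number of functors = 2^4 = 16

16


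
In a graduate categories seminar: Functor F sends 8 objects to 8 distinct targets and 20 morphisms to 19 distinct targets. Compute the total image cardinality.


The image of F consists of distinct objects and distinct morphisms.
|Im(F)| on objects = 8
|Im(F)| on morphisms = 19
Total image cardinality = 8 + 19 = 27

27


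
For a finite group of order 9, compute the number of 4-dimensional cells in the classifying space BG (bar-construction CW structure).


In the bar-construction CW model of BG, the n-cells are indexed by
n-tuples [g_1|...|g_n] of non-identity elements of G (degenerate
simplices with some g_i = e do not contribute cells), so there are
(|G| - 1)^n n-cells.
For dim = 4 with |G| = 9:
cells = (9 - 1)^4 = 8^4 = 4096

4096


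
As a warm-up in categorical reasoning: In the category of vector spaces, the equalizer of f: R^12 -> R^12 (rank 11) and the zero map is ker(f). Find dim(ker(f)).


The equalizer of f and the zero map is ker(f).
By the rank-nullity theorem: dim(ker(f)) = dim(domain) - rank(f).
dim(ker(f)) = 12 - 11 = 1

1


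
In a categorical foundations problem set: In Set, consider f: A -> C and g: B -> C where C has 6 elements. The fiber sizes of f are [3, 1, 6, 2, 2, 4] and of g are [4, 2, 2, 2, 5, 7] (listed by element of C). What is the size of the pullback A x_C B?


The pullback A x_C B consists of pairs (a, b) with f(a) = g(b).
For each element c in C, the fiber product has |f^-1(c)| * |g^-1(c)| elements.
Summing over C: 3 * 4 + 1 * 2 + 6 * 2 + 2 * 2 + 2 * 5 + 4 * 7
= 12 + 2 + 12 + 4 + 10 + 28 = 68

68


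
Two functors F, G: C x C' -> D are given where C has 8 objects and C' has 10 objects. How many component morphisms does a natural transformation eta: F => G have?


A natural transformation eta: F => G assigns one component morphism per
object of the domain category.
The domain is the product category C x C', so
|Ob(C x C')| = |Ob(C)| * |Ob(C')| = 8 * 10 = 80.
Therefore eta has 80 component morphisms.

80


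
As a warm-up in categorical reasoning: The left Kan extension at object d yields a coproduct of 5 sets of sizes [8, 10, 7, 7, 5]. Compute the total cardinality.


Pointwise, the left Kan extension (Lan_F H)(d) is the colimit, indexed
by the comma category (F downarrow d), of H composed with the
projection (F downarrow d) -> C. Here that colimit is given
as a coproduct (disjoint union) of sets, so its cardinality is the
sum of the sizes of the summands.
Coproduct of sets with sizes: 8 + 10 + 7 + 7 + 5
= 37

37


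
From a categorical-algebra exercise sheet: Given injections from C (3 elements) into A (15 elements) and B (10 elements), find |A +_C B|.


The pushout A +_C B identifies the images of C in A and B.
|A +_C B| = |A| + |B| - |C| (for injections).
= 15 + 10 - 3 = 22

22


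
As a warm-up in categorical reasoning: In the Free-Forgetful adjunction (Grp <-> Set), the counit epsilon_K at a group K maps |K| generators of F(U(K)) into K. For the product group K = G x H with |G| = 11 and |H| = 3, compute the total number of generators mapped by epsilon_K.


The counit epsilon_K: F(U(K)) -> K of the Free-Forgetful adjunction
maps |K| generators of F(U(K)) into K. For K = G x H (the product group),
|G x H| = |G| * |H|.
Total generators mapped = 11 * 3 = 33.

33


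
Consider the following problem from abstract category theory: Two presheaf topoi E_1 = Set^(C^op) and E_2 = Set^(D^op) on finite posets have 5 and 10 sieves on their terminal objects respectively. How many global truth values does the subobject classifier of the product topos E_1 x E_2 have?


In a product of presheaf topoi E_1 x E_2, the subobject classifier
is Omega = Omega_1 x Omega_2 (componentwise), so
|Omega(top)| = |Omega_1(top_1)| * |Omega_2(top_2)|.
= 5 * 10 = 50.

50


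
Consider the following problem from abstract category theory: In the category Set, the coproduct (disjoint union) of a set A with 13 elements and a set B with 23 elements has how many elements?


In Set, the coproduct A + B is the disjoint union.
|A + B| = |A| + |B| = 13 + 23 = 36

36


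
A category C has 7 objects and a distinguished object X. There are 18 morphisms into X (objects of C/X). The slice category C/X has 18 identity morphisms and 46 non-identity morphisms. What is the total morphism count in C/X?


In the slice category C/X, objects are morphisms to X.
Identity morphisms: 18 (one per object of C/X).
Non-identity morphisms: 46.
Total = 18 + 46 = 64

64


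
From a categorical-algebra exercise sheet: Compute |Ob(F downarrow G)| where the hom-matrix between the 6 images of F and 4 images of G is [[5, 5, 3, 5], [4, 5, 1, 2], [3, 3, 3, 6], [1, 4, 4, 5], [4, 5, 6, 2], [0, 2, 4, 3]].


Objects of (F downarrow G) are triples (a, b, h: F(a)->G(b)).
The count equals the sum of all entries in the hom-matrix.
sum(row 0) = 18
sum(row 1) = 12
sum(row 2) = 15
sum(row 3) = 14
sum(row 4) = 17
sum(row 5) = 9
Grand total = 85

85


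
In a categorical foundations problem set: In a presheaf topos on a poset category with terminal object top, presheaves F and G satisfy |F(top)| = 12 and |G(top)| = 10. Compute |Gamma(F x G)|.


Global sections of a presheaf on a poset with terminal top satisfy
Gamma(H) ~ H(top). Presheaves admit pointwise products, so
(F x G)(top) = F(top) x G(top) (Cartesian product).
|Gamma(F x G)| = |F(top)| * |G(top)| = 12 * 10 = 120.

120


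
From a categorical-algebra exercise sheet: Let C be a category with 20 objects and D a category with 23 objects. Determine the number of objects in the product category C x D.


The product category C x D has objects that are pairs (c, d).
Number of pairs = |Ob(C)| * |Ob(D)| = 20 * 23 = 460

460


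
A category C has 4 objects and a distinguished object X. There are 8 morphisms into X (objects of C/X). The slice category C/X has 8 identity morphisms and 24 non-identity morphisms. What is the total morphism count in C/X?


In the slice category C/X, objects are morphisms to X.
Identity morphisms: 8 (one per object of C/X).
Non-identity morphisms: 24.
Total = 8 + 24 = 32

32


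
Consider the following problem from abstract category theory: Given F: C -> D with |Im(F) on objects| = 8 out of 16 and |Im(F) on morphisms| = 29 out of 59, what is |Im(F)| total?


The image of F consists of distinct objects and distinct morphisms.
|Im(F)| on objects = 8
|Im(F)| on morphisms = 29
Total image cardinality = 8 + 29 = 37

37


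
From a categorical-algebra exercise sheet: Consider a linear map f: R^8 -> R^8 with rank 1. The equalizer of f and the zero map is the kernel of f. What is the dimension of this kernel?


The equalizer of f and the zero map is ker(f).
By the rank-nullity theorem: dim(ker(f)) = dim(domain) - rank(f).
dim(ker(f)) = 8 - 1 = 7

7


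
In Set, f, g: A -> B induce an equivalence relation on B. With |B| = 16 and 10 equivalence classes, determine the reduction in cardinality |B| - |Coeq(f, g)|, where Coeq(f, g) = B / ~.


The coequalizer Coeq(f, g) = B / ~ has one element per equivalence class.
|B| = 16, |Coeq(f, g)| = 10.
|B| - |Coeq(f, g)| = 16 - 10 = 6.

6


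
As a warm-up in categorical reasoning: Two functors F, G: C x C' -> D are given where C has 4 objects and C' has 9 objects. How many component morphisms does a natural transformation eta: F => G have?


A natural transformation eta: F => G assigns one component morphism per
object of the domain category.
The domain is the product category C x C', so
|Ob(C x C')| = |Ob(C)| * |Ob(C')| = 4 * 9 = 36.
Therefore eta has 36 component morphisms.

36


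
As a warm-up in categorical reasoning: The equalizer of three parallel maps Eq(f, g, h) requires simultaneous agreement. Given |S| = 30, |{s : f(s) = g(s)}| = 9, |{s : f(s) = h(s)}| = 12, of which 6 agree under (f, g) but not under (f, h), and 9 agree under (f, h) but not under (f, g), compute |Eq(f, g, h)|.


Eq(f, g, h) is the triple-agreement set: points in S where all three
maps take the same value. Using inclusion-exclusion on the pairwise data:
Pair (f, g) agrees on 9 points; pair (f, h) on 12 points.
Points agreeing under (f, g) but not (f, h) = 6; under (f, h) but not (f, g) = 9.
Triple-agreement = agreement-in-(f, g) minus points that agree under (f, g) but not (f, h):
|Eq(f, g, h)| = 9 - 6 = 3
(cross-check via (f, h): 12 - 9 = 3.)

3


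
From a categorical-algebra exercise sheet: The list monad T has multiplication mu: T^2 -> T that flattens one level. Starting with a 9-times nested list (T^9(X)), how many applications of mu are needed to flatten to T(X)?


Each application of mu: T^2 -> T removes one layer of nesting.
Starting at depth 9 (i.e., T^9(X)), we need to reach T(X).
Number of mu applications = 9 - 1 = 8

8


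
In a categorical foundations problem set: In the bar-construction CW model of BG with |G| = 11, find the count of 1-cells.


In the bar-construction CW model of BG, the n-cells are indexed by
n-tuples [g_1|...|g_n] of non-identity elements of G (degenerate
simplices with some g_i = e do not contribute cells), so there are
(|G| - 1)^n n-cells.
For dim = 1 with |G| = 11:
cells = (11 - 1)^1 = 10^1 = 10

10


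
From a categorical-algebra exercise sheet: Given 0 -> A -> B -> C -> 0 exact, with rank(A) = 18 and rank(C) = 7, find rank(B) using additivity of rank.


For a short exact sequence 0 -> A -> B -> C -> 0,
rank is additive: rank(B) = rank(A) + rank(C).
rank(B) = 18 + 7 = 25

25


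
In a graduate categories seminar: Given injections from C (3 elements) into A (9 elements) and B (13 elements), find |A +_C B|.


The pushout A +_C B identifies the images of C in A and B.
|A +_C B| = |A| + |B| - |C| (for injections).
= 9 + 13 - 3 = 19

19


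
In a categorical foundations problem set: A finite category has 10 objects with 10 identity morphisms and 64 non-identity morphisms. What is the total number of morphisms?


Each object has an identity morphism, giving 10 identities.
Adding the 64 non-identity morphisms:
Total = 10 + 64 = 74

74


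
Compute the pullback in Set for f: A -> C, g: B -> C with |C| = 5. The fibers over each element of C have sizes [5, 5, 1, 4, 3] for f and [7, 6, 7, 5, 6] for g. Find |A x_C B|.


The pullback A x_C B consists of pairs (a, b) with f(a) = g(b).
For each element c in C, the fiber product has |f^-1(c)| * |g^-1(c)| elements.
Summing over C: 5 * 7 + 5 * 6 + 1 * 7 + 4 * 5 + 3 * 6
= 35 + 30 + 7 + 20 + 18 = 110

110


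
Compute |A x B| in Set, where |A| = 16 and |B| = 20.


In Set, the product A x B is the Cartesian product.
By the universal property, |A x B| = |A| * |B|.
|A x B| = 16 * 20 = 320

320


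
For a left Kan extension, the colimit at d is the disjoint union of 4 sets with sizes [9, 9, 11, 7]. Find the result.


Pointwise, the left Kan extension (Lan_F H)(d) is the colimit, indexed
by the comma category (F downarrow d), of H composed with the
projection (F downarrow d) -> C. Here that colimit is given
as a coproduct (disjoint union) of sets, so its cardinality is the
sum of the sizes of the summands.
Coproduct of sets with sizes: 9 + 9 + 11 + 7
= 36

36


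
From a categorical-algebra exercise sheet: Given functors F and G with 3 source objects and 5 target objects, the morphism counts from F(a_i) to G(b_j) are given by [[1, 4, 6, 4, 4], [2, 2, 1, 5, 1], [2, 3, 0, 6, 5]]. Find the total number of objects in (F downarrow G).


Objects of (F downarrow G) are triples (a, b, h: F(a)->G(b)).
The count equals the sum of all entries in the hom-matrix.
sum(row 0) = 19
sum(row 1) = 11
sum(row 2) = 16
Grand total = 46

46


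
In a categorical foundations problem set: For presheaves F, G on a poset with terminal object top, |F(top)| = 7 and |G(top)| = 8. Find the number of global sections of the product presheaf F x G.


Global sections of a presheaf on a poset with terminal top satisfy
Gamma(H) ~ H(top). Presheaves admit pointwise products, so
(F x G)(top) = F(top) x G(top) (Cartesian product).
|Gamma(F x G)| = |F(top)| * |G(top)| = 7 * 8 = 56.

56


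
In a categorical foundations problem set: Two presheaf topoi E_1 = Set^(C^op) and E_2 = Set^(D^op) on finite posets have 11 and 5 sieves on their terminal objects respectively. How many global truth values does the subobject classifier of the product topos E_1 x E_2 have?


In a product of presheaf topoi E_1 x E_2, the subobject classifier
is Omega = Omega_1 x Omega_2 (componentwise), so
|Omega(top)| = |Omega_1(top_1)| * |Omega_2(top_2)|.
= 11 * 5 = 55.

55


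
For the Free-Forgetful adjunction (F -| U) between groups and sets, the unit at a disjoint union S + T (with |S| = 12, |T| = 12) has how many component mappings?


The unit eta_X: X -> U(F(X)) of the Free-Forgetful adjunction
maps each element of X to a generator of F(X). For X = S + T (disjoint
union in Set), |S + T| = |S| + |T|.
Total mappings = 12 + 12 = 24.

24


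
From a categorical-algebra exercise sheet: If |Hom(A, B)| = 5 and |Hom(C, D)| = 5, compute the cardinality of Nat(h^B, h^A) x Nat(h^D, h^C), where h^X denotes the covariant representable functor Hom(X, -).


By the Yoneda lemma, Nat(h^B, h^A) is isomorphic to Hom(A, B),
so |Nat(h^B, h^A)| = |Hom(A, B)| and |Nat(h^D, h^C)| = |Hom(C, D)|.
|Hom(A, B)| = 5, |Hom(C, D)| = 5.
|Nat(h^B, h^A) x Nat(h^D, h^C)| = 5 * 5 = 25

25


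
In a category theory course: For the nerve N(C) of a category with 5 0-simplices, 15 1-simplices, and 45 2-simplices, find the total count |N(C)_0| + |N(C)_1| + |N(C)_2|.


The 2-skeleton of the nerve N(C) consists of simplices in dimensions 0, 1, 2:
  |N(C)_0| = 5 (objects)
  |N(C)_1| = 15 (morphisms)
  |N(C)_2| = 45 (composable pairs)
Total = 5 + 15 + 45 = 65

65


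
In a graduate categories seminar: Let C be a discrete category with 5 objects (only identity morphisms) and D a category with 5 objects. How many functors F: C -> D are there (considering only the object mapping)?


A functor from a discrete category C to D is determined by
where each object maps. Each of the 5 objects of C can map
to any of the 5 objects of D independently.
Number of functors = 5^5 = 3125

3125


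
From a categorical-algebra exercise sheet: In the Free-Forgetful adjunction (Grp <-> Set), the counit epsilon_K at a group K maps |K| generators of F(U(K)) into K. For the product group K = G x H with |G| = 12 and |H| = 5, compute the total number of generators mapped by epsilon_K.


The counit epsilon_K: F(U(K)) -> K of the Free-Forgetful adjunction
maps |K| generators of F(U(K)) into K. For K = G x H (the product group),
|G x H| = |G| * |H|.
Total generators mapped = 12 * 5 = 60.

60


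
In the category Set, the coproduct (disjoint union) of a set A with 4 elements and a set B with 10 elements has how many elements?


In Set, the coproduct A + B is the disjoint union.
|A + B| = |A| + |B| = 4 + 10 = 14

14


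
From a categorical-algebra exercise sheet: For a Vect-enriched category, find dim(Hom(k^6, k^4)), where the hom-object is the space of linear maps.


In Vect-enriched categories, Hom(k^n, k^m) is the space of m x n matrices.
dim(Hom(k^6, k^4)) = 4 * 6 = 24

24


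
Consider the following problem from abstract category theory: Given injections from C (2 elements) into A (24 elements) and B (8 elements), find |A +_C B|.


The pushout A +_C B identifies the images of C in A and B.
|A +_C B| = |A| + |B| - |C| (for injections).
= 24 + 8 - 2 = 30

30


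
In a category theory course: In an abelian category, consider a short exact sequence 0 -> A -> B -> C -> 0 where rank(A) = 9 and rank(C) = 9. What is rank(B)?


For a short exact sequence 0 -> A -> B -> C -> 0,
rank is additive: rank(B) = rank(A) + rank(C).
rank(B) = 9 + 9 = 18

18


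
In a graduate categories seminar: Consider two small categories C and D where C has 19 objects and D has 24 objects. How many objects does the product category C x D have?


The product category C x D has objects that are pairs (c, d).
Number of pairs = |Ob(C)| * |Ob(D)| = 19 * 24 = 456

456


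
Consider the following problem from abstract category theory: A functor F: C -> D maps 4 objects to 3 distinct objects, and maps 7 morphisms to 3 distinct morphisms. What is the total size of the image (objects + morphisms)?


The image of F consists of distinct objects and distinct morphisms.
|Im(F)| on objects = 3
|Im(F)| on morphisms = 3
Total image cardinality = 3 + 3 = 6

6


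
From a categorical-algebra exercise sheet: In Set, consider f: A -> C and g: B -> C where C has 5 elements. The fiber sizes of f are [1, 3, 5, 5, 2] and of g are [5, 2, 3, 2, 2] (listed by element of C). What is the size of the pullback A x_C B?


The pullback A x_C B consists of pairs (a, b) with f(a) = g(b).
For each element c in C, the fiber product has |f^-1(c)| * |g^-1(c)| elements.
Summing over C: 1 * 5 + 3 * 2 + 5 * 3 + 5 * 2 + 2 * 2
= 5 + 6 + 15 + 10 + 4 = 40

40


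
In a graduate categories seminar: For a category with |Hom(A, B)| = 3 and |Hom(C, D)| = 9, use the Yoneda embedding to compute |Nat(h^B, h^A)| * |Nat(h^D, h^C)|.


By the Yoneda lemma, Nat(h^B, h^A) is isomorphic to Hom(A, B),
so |Nat(h^B, h^A)| = |Hom(A, B)| and |Nat(h^D, h^C)| = |Hom(C, D)|.
|Hom(A, B)| = 3, |Hom(C, D)| = 9.
|Nat(h^B, h^A) x Nat(h^D, h^C)| = 3 * 9 = 27

27


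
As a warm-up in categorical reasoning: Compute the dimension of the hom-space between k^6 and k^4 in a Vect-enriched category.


In Vect-enriched categories, Hom(k^n, k^m) is the space of m x n matrices.
dim(Hom(k^6, k^4)) = 4 * 6 = 24

24


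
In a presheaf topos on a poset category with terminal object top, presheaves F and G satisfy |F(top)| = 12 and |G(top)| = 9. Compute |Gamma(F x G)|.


Global sections of a presheaf on a poset with terminal top satisfy
Gamma(H) ~ H(top). Presheaves admit pointwise products, so
(F x G)(top) = F(top) x G(top) (Cartesian product).
|Gamma(F x G)| = |F(top)| * |G(top)| = 12 * 9 = 108.

108


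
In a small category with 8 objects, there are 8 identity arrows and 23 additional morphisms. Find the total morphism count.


Each object has an identity morphism, giving 8 identities.
Adding the 23 non-identity morphisms:
Total = 8 + 23 = 31

31


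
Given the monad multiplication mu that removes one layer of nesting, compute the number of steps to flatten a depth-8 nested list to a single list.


Each application of mu: T^2 -> T removes one layer of nesting.
Starting at depth 8 (i.e., T^8(X)), we need to reach T(X).
Number of mu applications = 8 - 1 = 7

7


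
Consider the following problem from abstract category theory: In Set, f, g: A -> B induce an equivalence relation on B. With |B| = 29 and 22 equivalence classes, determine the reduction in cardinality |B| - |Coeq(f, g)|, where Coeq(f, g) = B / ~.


The coequalizer Coeq(f, g) = B / ~ has one element per equivalence class.
|B| = 29, |Coeq(f, g)| = 22.
|B| - |Coeq(f, g)| = 29 - 22 = 7.

7


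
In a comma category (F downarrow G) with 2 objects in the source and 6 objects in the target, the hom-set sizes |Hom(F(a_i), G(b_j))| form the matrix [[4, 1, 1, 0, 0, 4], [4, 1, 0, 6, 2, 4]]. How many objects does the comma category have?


Objects of (F downarrow G) are triples (a, b, h: F(a)->G(b)).
The count equals the sum of all entries in the hom-matrix.
sum(row 0) = 10
sum(row 1) = 17
Grand total = 27

27
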